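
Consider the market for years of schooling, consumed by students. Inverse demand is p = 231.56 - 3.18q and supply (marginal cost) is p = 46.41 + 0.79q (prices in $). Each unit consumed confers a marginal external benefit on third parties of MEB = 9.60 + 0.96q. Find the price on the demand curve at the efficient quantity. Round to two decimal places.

Social marginal benefit = demand + MEB = 241.16 - 2.22q.
Set SMB = MC: 241.16 - 2.22q = 46.41 + 0.79q → q* = 64.7010.
Consumer price on the demand curve at q*: 231.56 − 3.18×64.7010 = 25.8108.

P = $25.81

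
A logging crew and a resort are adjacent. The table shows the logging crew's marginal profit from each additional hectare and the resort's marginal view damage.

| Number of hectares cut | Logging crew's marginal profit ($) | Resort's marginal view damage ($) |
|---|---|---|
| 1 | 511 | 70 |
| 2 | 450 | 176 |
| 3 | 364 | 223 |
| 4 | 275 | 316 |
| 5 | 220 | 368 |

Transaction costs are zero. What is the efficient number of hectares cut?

Bargaining reaches the level where marginal profit last exceeds marginal view damage.
That holds through level 3 (364 ≥ 223) but not at 4 (275 < 316).

3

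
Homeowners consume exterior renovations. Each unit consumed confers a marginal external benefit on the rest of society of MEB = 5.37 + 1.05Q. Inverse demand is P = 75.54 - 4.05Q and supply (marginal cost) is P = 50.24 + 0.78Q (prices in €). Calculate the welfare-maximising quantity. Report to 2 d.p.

Q* = 8.11

Social marginal benefit = demand + MEB = 80.91 - 3.00Q.
Set SMB = MC: 80.91 - 3.00Q = 50.24 + 0.78Q → Q* = 8.1138.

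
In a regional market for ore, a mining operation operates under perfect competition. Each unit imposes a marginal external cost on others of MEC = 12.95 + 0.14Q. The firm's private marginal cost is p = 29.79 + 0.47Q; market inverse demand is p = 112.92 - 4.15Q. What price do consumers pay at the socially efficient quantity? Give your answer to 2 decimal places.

Social marginal cost = private MC + MEC = 42.74 + 0.61Q.
Set SMC = demand: 42.74 + 0.61Q = 112.92 - 4.15Q → Q* = 14.7437.
Consumer price on the demand curve at Q*: 112.92 − 4.15×14.7437 = 51.7336.

P = 51.73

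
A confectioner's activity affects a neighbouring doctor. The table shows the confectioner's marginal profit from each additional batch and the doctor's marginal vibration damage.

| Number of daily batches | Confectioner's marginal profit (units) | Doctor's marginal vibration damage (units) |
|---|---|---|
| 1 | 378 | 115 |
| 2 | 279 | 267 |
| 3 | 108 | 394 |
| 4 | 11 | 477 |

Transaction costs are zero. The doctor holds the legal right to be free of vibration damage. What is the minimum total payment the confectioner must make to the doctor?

382

Efficient level: marginal profit ≥ marginal vibration damage through level 2, so k* = 2.
With the doctor holding the right, the confectioner must at least compensate total damage at k*: 115 + 267 = 382.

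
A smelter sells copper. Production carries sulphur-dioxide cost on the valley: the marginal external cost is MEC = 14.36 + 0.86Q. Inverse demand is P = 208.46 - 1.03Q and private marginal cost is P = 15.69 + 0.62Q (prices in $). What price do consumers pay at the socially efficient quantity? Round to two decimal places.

P = $135.25

Social marginal cost = private MC + MEC = 30.05 + 1.48Q.
Set SMC = demand: 30.05 + 1.48Q = 208.46 - 1.03Q → Q* = 71.0797.
Consumer price on the demand curve at Q*: 208.46 − 1.03×71.0797 = 135.2479.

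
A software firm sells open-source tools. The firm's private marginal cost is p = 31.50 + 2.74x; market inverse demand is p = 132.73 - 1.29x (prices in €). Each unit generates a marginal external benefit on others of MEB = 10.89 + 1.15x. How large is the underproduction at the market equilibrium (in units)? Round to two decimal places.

Market equilibrium (private): 31.50 + 2.74x = 132.73 - 1.29x → x_m = 25.1191.
Social marginal cost = private MC − MEB = 20.61 + 1.59x.
Set SMC = demand: 20.61 + 1.59x = 132.73 - 1.29x → x* = 38.9306.
Gap = |25.1191 − 38.9306| = 13.8115.

13.81 units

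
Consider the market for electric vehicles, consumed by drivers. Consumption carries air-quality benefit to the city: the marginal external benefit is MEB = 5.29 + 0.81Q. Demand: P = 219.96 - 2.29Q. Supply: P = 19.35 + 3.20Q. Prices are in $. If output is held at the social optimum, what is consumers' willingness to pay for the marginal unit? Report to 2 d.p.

Social marginal benefit = demand + MEB = 225.25 - 1.48Q.
Set SMB = MC: 225.25 - 1.48Q = 19.35 + 3.20Q → Q* = 43.9957.
Consumer price on the demand curve at Q*: 219.96 − 2.29×43.9957 = 119.2098.

P = $119.21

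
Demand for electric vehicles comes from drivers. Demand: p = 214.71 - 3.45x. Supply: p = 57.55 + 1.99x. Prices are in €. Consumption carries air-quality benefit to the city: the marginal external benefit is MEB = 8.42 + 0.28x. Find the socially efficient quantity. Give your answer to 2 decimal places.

Social marginal benefit = demand + MEB = 223.13 - 3.17x.
Set SMB = MC: 223.13 - 3.17x = 57.55 + 1.99x → x* = 32.0891.

x* = 32.09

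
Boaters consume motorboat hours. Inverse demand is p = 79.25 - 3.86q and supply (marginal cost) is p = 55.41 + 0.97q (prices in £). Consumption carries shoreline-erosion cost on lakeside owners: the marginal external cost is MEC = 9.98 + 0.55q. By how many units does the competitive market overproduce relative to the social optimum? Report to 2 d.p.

Market equilibrium (private): 55.41 + 0.97q = 79.25 - 3.86q → q_m = 4.9358.
Social marginal benefit = demand − MEC = 69.27 - 4.41q.
Set SMB = MC: 69.27 - 4.41q = 55.41 + 0.97q → q* = 2.5762.
Gap = |4.9358 − 2.5762| = 2.3596.

2.36 units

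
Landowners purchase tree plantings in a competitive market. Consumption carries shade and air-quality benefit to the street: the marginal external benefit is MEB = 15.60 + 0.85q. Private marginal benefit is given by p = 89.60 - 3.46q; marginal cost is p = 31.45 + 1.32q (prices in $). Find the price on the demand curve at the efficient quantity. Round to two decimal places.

Social marginal benefit = demand + MEB = 105.20 - 2.61q.
Set SMB = MC: 105.20 - 2.61q = 31.45 + 1.32q → q* = 18.7659.
Consumer price on the demand curve at q*: 89.60 − 3.46×18.7659 = 24.6700.

P = $24.67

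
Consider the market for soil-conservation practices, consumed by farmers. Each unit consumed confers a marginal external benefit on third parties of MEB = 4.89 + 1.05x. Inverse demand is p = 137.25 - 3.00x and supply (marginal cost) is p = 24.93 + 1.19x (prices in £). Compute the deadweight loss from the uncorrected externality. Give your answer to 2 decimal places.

Market equilibrium (private): 24.93 + 1.19x = 137.25 - 3.00x → x_m = 26.8067.
Social marginal benefit = demand + MEB = 142.14 - 1.95x.
Set SMB = MC: 142.14 - 1.95x = 24.93 + 1.19x → x* = 37.3280.
The welfare-loss triangle has base |x_m − x*| and height MEB(x_m) (the vertical gap between SMB and MC is zero at x* and MEB at x_m).
DWL = ½ × 10.5213 × 33.0370 = 173.7961.

DWL = £173.80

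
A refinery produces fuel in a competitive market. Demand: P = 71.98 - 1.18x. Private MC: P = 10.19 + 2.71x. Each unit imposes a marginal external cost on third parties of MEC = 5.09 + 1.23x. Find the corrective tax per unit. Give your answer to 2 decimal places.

tax = 18.71 per unit

Social marginal cost = private MC + MEC = 15.28 + 3.94x.
Set SMC = demand: 15.28 + 3.94x = 71.98 - 1.18x → x* = 11.0742.
The Pigouvian tax equals MEC at x*: 5.09 + 1.23×11.0742 = 18.7113.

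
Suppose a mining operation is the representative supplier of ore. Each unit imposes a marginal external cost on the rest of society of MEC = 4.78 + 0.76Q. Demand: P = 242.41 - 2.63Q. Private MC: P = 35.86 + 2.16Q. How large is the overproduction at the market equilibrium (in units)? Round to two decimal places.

6.77 units

Market equilibrium (private): 35.86 + 2.16Q = 242.41 - 2.63Q → Q_m = 43.1211.
Social marginal cost = private MC + MEC = 40.64 + 2.92Q.
Set SMC = demand: 40.64 + 2.92Q = 242.41 - 2.63Q → Q* = 36.3550.
Gap = |43.1211 − 36.3550| = 6.7661.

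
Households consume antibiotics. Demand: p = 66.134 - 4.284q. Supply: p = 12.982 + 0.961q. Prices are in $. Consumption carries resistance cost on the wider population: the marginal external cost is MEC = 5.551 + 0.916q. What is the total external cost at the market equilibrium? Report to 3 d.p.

$103.287

Market equilibrium (private): 12.982 + 0.961q = 66.134 - 4.284q → q_m = 10.1338.
Total external cost = ∫₀^{q_m} (5.551 + 0.916q) dq = 5.551×10.1338 + ½×0.916×10.1338² = 103.2865.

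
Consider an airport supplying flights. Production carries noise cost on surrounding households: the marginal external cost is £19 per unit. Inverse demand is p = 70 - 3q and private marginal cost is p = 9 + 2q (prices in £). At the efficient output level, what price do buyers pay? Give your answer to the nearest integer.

Social marginal cost = private MC + MEC = 28 + 2q.
Set SMC = demand: 28 + 2q = 70 - 3q → q* = 8.4000.
Consumer price on the demand curve at q*: 70 − 3×8.4000 = 44.8000.

P = £45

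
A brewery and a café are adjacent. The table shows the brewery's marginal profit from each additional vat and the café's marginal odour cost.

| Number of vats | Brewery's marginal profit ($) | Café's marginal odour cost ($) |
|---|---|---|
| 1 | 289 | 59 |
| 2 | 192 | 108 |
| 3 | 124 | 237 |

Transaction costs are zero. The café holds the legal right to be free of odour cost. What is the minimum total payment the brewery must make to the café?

$167

Efficient level: marginal profit ≥ marginal odour cost through level 2, so k* = 2.
With the café holding the right, the brewery must at least compensate total damage at k*: 59 + 108 = 167.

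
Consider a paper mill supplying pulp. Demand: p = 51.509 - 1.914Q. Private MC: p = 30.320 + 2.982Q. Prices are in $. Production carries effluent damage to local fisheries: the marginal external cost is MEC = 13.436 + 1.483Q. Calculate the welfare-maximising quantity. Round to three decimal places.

Social marginal cost = private MC + MEC = 43.756 + 4.465Q.
Set SMC = demand: 43.756 + 4.465Q = 51.509 - 1.914Q → Q* = 1.2154.

Q* = 1.215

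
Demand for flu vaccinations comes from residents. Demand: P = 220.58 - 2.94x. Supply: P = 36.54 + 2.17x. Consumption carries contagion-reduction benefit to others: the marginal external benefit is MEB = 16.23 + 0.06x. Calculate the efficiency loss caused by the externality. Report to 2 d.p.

DWL = 33.49

Market equilibrium (private): 36.54 + 2.17x = 220.58 - 2.94x → x_m = 36.0157.
Social marginal benefit = demand + MEB = 236.81 - 2.88x.
Set SMB = MC: 236.81 - 2.88x = 36.54 + 2.17x → x* = 39.6574.
The welfare-loss triangle has base |x_m − x*| and height MEB(x_m) (the vertical gap between SMB and MC is zero at x* and MEB at x_m).
DWL = ½ × 3.6417 × 18.3909 = 33.4871.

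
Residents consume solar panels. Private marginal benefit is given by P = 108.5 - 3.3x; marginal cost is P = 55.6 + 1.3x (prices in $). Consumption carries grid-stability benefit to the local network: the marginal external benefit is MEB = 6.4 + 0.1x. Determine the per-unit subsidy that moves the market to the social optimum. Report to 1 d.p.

subsidy = $7.7 per unit

Social marginal benefit = demand + MEB = 114.9 - 3.2x.
Set SMB = MC: 114.9 - 3.2x = 55.6 + 1.3x → x* = 13.1778.
The Pigouvian subsidy equals MEB at x*: 6.4 + 0.1×13.1778 = 7.7178.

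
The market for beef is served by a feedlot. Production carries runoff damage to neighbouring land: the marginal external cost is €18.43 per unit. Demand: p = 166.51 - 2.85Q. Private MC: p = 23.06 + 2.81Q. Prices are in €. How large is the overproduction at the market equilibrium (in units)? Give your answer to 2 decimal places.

3.26 units

Market equilibrium (private): 23.06 + 2.81Q = 166.51 - 2.85Q → Q_m = 25.3445.
Social marginal cost = private MC + MEC = 41.49 + 2.81Q.
Set SMC = demand: 41.49 + 2.81Q = 166.51 - 2.85Q → Q* = 22.0883.
Gap = |25.3445 − 22.0883| = 3.2562.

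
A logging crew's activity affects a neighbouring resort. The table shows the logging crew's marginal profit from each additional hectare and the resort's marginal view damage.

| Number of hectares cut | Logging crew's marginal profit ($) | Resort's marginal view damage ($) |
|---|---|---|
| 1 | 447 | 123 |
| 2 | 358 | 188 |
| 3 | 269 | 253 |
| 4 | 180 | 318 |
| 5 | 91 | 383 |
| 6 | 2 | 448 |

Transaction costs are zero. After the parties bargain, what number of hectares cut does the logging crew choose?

3

Bargaining reaches the level where marginal profit last exceeds marginal view damage.
That holds through level 3 (269 ≥ 253) but not at 4 (180 < 318).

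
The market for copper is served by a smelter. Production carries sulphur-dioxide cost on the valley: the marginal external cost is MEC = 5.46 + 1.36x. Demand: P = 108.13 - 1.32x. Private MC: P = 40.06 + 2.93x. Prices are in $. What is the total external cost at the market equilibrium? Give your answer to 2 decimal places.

$261.89

Market equilibrium (private): 40.06 + 2.93x = 108.13 - 1.32x → x_m = 16.0165.
Total external cost = ∫₀^{x_m} (5.46 + 1.36x) dx = 5.46×16.0165 + ½×1.36×16.0165² = 261.8893.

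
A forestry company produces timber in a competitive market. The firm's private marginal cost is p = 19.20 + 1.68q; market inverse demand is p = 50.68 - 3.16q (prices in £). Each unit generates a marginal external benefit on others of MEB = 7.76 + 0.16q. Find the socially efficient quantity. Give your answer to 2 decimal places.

q* = 8.38

Social marginal cost = private MC − MEB = 11.44 + 1.52q.
Set SMC = demand: 11.44 + 1.52q = 50.68 - 3.16q → q* = 8.3846.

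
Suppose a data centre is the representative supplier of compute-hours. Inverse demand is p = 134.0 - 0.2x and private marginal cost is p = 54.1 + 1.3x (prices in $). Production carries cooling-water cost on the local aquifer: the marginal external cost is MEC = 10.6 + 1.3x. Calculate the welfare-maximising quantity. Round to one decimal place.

x* = 24.8

Social marginal cost = private MC + MEC = 64.7 + 2.6x.
Set SMC = demand: 64.7 + 2.6x = 134.0 - 0.2x → x* = 24.7500.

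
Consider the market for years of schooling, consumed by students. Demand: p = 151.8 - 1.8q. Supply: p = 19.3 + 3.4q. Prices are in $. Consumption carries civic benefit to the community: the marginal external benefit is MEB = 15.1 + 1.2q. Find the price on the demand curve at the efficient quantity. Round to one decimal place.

Social marginal benefit = demand + MEB = 166.9 - 0.6q.
Set SMB = MC: 166.9 - 0.6q = 19.3 + 3.4q → q* = 36.9000.
Consumer price on the demand curve at q*: 151.8 − 1.8×36.9000 = 85.3800.

P = $85.4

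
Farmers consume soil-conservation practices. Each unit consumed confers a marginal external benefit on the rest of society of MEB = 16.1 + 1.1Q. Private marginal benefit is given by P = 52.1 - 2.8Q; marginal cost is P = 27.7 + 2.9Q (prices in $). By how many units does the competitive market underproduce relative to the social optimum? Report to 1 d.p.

Market equilibrium (private): 27.7 + 2.9Q = 52.1 - 2.8Q → Q_m = 4.2807.
Social marginal benefit = demand + MEB = 68.2 - 1.7Q.
Set SMB = MC: 68.2 - 1.7Q = 27.7 + 2.9Q → Q* = 8.8043.
Gap = |4.2807 − 8.8043| = 4.5236.

4.5 units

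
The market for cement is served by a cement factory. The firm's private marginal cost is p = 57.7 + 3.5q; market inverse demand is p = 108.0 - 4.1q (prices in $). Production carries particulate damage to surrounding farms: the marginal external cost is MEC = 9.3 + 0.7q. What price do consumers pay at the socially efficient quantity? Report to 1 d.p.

P = $87.7

Social marginal cost = private MC + MEC = 67.0 + 4.2q.
Set SMC = demand: 67.0 + 4.2q = 108.0 - 4.1q → q* = 4.9398.
Consumer price on the demand curve at q*: 108.0 − 4.1×4.9398 = 87.7468.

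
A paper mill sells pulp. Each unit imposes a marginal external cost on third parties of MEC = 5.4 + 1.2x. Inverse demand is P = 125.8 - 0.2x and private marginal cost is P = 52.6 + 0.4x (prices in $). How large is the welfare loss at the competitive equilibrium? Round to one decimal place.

Market equilibrium (private): 52.6 + 0.4x = 125.8 - 0.2x → x_m = 122.0000.
Social marginal cost = private MC + MEC = 58.0 + 1.6x.
Set SMC = demand: 58.0 + 1.6x = 125.8 - 0.2x → x* = 37.6667.
Height of the DWL triangle at x_m is SMC(x_m) − demand(x_m) = MEC(x_m) = 151.8000.
DWL = ½ × 84.3333 × 151.8000 = 6400.8975.

DWL = $6400.9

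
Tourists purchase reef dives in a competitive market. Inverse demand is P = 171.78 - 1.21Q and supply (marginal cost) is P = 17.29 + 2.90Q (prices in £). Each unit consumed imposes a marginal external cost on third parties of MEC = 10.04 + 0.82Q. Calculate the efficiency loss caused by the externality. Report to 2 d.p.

DWL = £169.35

Market equilibrium (private): 17.29 + 2.90Q = 171.78 - 1.21Q → Q_m = 37.5888.
Social marginal benefit = demand − MEC = 161.74 - 2.03Q.
Set SMB = MC: 161.74 - 2.03Q = 17.29 + 2.90Q → Q* = 29.3002.
The welfare-loss triangle has base |Q_m − Q*| and height MEC(Q_m) (the vertical gap between SMB and MC is zero at Q* and MEC at Q_m).
DWL = ½ × 8.2886 × 40.8628 = 169.3477.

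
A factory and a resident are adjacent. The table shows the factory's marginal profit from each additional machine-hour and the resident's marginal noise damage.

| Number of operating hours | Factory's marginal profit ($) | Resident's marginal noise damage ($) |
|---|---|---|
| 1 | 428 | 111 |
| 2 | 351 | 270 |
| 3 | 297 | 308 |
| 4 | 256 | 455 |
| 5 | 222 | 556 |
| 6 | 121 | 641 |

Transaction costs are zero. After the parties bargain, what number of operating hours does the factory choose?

Bargaining reaches the level where marginal profit last exceeds marginal noise damage.
That holds through level 2 (351 ≥ 270) but not at 3 (297 < 308).

2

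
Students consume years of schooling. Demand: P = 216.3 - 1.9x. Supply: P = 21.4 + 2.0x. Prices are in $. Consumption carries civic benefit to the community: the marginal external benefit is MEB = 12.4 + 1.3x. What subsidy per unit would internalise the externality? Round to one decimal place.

subsidy = $116.1 per unit

Social marginal benefit = demand + MEB = 228.7 - 0.6x.
Set SMB = MC: 228.7 - 0.6x = 21.4 + 2.0x → x* = 79.7308.
The Pigouvian subsidy equals MEB at x*: 12.4 + 1.3×79.7308 = 116.0500.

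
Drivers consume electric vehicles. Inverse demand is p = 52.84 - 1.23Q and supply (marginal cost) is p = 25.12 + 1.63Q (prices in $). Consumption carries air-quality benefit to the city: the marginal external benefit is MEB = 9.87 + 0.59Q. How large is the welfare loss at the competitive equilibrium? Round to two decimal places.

DWL = $53.52

Market equilibrium (private): 25.12 + 1.63Q = 52.84 - 1.23Q → Q_m = 9.6923.
Social marginal benefit = demand + MEB = 62.71 - 0.64Q.
Set SMB = MC: 62.71 - 0.64Q = 25.12 + 1.63Q → Q* = 16.5595.
The loss is the area between SMB and MC from Q* to Q_m; with linear curves that's a triangle of height MEB(Q_m).
DWL = ½ × 6.8672 × 15.5885 = 53.5247.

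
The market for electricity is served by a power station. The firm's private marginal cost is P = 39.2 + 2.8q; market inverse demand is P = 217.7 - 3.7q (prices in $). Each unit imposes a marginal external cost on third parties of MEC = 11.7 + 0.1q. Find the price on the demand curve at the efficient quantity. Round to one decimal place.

P = $124.2

Social marginal cost = private MC + MEC = 50.9 + 2.9q.
Set SMC = demand: 50.9 + 2.9q = 217.7 - 3.7q → q* = 25.2727.
Consumer price on the demand curve at q*: 217.7 − 3.7×25.2727 = 124.1910.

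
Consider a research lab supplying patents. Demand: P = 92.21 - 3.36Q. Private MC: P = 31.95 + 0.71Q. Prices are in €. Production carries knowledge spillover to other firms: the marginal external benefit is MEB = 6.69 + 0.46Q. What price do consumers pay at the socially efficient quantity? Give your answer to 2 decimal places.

P = €29.90

Social marginal cost = private MC − MEB = 25.26 + 0.25Q.
Set SMC = demand: 25.26 + 0.25Q = 92.21 - 3.36Q → Q* = 18.5457.
Consumer price on the demand curve at Q*: 92.21 − 3.36×18.5457 = 29.8964.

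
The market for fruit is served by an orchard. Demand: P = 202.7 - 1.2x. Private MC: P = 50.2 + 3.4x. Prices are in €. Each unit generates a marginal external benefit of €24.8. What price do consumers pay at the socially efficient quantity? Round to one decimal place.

P = €156.4

Social marginal cost = private MC − MEB = 25.4 + 3.4x.
Set SMC = demand: 25.4 + 3.4x = 202.7 - 1.2x → x* = 38.5435.
Consumer price on the demand curve at x*: 202.7 − 1.2×38.5435 = 156.4478.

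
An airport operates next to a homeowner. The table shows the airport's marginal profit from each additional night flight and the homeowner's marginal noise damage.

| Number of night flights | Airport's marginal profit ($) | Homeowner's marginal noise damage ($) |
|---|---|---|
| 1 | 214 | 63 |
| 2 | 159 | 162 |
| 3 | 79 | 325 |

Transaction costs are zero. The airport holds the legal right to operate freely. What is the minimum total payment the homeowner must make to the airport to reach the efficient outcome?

$238

Left alone the airport would choose level 3 (marginal profit stays positive).
Efficient level: k* = 1 (marginal profit ≥ marginal noise damage through 1).
The homeowner must at least cover the airport's forgone profit from cutting 3→1: 159 + 79 = 238.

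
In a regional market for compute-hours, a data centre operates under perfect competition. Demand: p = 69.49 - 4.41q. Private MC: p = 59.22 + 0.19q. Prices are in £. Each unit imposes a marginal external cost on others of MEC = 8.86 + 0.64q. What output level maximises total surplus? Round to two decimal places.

Social marginal cost = private MC + MEC = 68.08 + 0.83q.
Set SMC = demand: 68.08 + 0.83q = 69.49 - 4.41q → q* = 0.2691.

q* = 0.27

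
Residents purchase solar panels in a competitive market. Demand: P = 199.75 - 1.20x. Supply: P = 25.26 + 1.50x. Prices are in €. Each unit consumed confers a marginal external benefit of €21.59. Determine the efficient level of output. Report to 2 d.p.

x* = 72.62

Social marginal benefit = demand + MEB = 221.34 - 1.20x.
Set SMB = MC: 221.34 - 1.20x = 25.26 + 1.50x → x* = 72.6222.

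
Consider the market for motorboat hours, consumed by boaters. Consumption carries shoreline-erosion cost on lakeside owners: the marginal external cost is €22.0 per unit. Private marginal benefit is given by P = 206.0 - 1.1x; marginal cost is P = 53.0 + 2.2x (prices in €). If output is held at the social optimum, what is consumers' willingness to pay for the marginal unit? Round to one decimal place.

Social marginal benefit = demand − MEC = 184.0 - 1.1x.
Set SMB = MC: 184.0 - 1.1x = 53.0 + 2.2x → x* = 39.6970.
Consumer price on the demand curve at x*: 206.0 − 1.1×39.6970 = 162.3333.

P = €162.3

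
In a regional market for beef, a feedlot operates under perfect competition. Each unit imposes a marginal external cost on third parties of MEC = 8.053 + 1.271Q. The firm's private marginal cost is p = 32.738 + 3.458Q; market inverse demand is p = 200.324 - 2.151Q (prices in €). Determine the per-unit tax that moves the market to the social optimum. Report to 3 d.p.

Social marginal cost = private MC + MEC = 40.791 + 4.729Q.
Set SMC = demand: 40.791 + 4.729Q = 200.324 - 2.151Q → Q* = 23.1879.
The Pigouvian tax equals MEC at Q*: 8.053 + 1.271×23.1879 = 37.5248.

tax = €37.525 per unit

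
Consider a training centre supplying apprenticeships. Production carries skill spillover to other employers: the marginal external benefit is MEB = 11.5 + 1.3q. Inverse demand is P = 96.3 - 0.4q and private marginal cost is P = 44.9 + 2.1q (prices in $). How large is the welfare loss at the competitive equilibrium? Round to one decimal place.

DWL = $608.9

Market equilibrium (private): 44.9 + 2.1q = 96.3 - 0.4q → q_m = 20.5600.
Social marginal cost = private MC − MEB = 33.4 + 0.8q.
Set SMC = demand: 33.4 + 0.8q = 96.3 - 0.4q → q* = 52.4167.
The welfare-loss triangle has base |q_m − q*| and height MEB(q_m) (the vertical gap between SMC and demand is zero at q* and MEB at q_m).
DWL = ½ × 31.8567 × 38.2280 = 608.9090.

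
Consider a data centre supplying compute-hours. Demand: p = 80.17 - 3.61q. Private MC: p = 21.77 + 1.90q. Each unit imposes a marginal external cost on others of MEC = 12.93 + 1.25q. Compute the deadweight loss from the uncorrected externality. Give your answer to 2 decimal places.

DWL = 50.69

Market equilibrium (private): 21.77 + 1.90q = 80.17 - 3.61q → q_m = 10.5989.
Social marginal cost = private MC + MEC = 34.70 + 3.15q.
Set SMC = demand: 34.70 + 3.15q = 80.17 - 3.61q → q* = 6.7263.
The loss is the area between SMC and demand from q* to q_m; with linear curves that's a triangle of height MEC(q_m).
DWL = ½ × 3.8726 × 26.1786 = 50.6896.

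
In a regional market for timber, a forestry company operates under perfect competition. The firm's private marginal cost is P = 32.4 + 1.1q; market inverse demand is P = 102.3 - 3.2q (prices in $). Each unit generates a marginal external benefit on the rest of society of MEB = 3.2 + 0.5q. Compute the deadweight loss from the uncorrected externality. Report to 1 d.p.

DWL = $16.9

Market equilibrium (private): 32.4 + 1.1q = 102.3 - 3.2q → q_m = 16.2558.
Social marginal cost = private MC − MEB = 29.2 + 0.6q.
Set SMC = demand: 29.2 + 0.6q = 102.3 - 3.2q → q* = 19.2368.
The welfare-loss triangle has base |q_m − q*| and height MEB(q_m) (the vertical gap between SMC and demand is zero at q* and MEB at q_m).
DWL = ½ × 2.9810 × 11.3279 = 16.8842.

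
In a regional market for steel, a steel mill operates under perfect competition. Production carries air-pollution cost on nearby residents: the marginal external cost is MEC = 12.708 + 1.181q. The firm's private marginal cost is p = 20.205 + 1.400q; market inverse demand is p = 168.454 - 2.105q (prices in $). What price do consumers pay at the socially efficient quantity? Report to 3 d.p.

Social marginal cost = private MC + MEC = 32.913 + 2.581q.
Set SMC = demand: 32.913 + 2.581q = 168.454 - 2.105q → q* = 28.9247.
Consumer price on the demand curve at q*: 168.454 − 2.105×28.9247 = 107.5675.

P = $107.568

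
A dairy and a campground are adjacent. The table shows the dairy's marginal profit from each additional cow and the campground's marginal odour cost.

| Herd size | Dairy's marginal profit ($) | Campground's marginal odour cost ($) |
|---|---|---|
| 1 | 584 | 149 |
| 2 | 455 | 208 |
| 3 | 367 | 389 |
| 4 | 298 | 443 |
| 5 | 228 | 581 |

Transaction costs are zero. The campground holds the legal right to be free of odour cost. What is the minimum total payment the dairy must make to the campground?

Efficient level: marginal profit ≥ marginal odour cost through level 2, so k* = 2.
With the campground holding the right, the dairy must at least compensate total damage at k*: 149 + 208 = 357.

$357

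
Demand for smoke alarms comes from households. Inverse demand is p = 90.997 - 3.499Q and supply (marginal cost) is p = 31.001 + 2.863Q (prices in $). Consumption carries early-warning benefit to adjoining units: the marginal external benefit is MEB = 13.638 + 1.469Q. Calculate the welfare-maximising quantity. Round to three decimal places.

Social marginal benefit = demand + MEB = 104.635 - 2.030Q.
Set SMB = MC: 104.635 - 2.030Q = 31.001 + 2.863Q → Q* = 15.0488.

Q* = 15.049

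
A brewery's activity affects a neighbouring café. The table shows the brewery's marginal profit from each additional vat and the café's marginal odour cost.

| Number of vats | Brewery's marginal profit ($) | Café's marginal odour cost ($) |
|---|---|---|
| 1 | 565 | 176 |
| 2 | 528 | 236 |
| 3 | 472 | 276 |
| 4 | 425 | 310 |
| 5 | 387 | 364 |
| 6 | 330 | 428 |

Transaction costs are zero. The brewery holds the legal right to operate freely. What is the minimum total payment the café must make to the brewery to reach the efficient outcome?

Left alone the brewery would choose level 6 (marginal profit stays positive).
Efficient level: k* = 5 (marginal profit ≥ marginal odour cost through 5).
The café must at least cover the brewery's forgone profit from cutting 6→5: 330 = 330.

$330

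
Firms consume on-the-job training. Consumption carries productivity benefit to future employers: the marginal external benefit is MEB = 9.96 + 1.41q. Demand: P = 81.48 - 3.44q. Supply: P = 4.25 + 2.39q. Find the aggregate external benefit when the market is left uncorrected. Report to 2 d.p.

255.66

Market equilibrium (private): 4.25 + 2.39q = 81.48 - 3.44q → q_m = 13.2470.
Total external benefit = ∫₀^{q_m} (9.96 + 1.41q) dq = 9.96×13.2470 + ½×1.41×13.2470² = 255.6556.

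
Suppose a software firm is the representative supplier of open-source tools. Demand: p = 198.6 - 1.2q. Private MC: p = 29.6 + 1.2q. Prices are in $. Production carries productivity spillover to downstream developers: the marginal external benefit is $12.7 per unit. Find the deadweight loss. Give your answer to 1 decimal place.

DWL = $33.6

Market equilibrium (private): 29.6 + 1.2q = 198.6 - 1.2q → q_m = 70.4167.
Social marginal cost = private MC − MEB = 16.9 + 1.2q.
Set SMC = demand: 16.9 + 1.2q = 198.6 - 1.2q → q* = 75.7083.
Between q* and q_m the wedge demand − SMC runs linearly from 0 to MEB(q_m), so the loss is a triangle.
DWL = ½ × 5.2916 × 12.7000 = 33.6017.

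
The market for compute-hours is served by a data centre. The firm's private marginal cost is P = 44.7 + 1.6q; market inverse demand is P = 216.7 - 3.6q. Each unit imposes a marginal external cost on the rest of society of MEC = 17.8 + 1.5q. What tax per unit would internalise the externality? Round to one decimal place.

tax = 52.3 per unit

Social marginal cost = private MC + MEC = 62.5 + 3.1q.
Set SMC = demand: 62.5 + 3.1q = 216.7 - 3.6q → q* = 23.0149.
The Pigouvian tax equals MEC at q*: 17.8 + 1.5×23.0149 = 52.3224.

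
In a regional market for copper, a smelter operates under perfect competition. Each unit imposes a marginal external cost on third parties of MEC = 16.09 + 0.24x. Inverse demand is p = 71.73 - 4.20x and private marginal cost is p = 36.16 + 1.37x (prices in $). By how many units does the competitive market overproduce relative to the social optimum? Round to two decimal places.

3.03 units

Market equilibrium (private): 36.16 + 1.37x = 71.73 - 4.20x → x_m = 6.3860.
Social marginal cost = private MC + MEC = 52.25 + 1.61x.
Set SMC = demand: 52.25 + 1.61x = 71.73 - 4.20x → x* = 3.3528.
Gap = |6.3860 − 3.3528| = 3.0332.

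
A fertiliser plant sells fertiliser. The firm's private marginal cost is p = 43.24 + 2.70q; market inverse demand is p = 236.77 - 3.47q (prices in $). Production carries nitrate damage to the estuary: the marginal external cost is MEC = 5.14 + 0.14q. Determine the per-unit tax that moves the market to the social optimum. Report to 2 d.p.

tax = $9.32 per unit

Social marginal cost = private MC + MEC = 48.38 + 2.84q.
Set SMC = demand: 48.38 + 2.84q = 236.77 - 3.47q → q* = 29.8558.
The Pigouvian tax equals MEC at q*: 5.14 + 0.14×29.8558 = 9.3198.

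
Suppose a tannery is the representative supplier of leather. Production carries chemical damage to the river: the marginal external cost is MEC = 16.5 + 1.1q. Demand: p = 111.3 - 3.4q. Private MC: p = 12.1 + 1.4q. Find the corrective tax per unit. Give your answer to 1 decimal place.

tax = 31.9 per unit

Social marginal cost = private MC + MEC = 28.6 + 2.5q.
Set SMC = demand: 28.6 + 2.5q = 111.3 - 3.4q → q* = 14.0169.
The Pigouvian tax equals MEC at q*: 16.5 + 1.1×14.0169 = 31.9186.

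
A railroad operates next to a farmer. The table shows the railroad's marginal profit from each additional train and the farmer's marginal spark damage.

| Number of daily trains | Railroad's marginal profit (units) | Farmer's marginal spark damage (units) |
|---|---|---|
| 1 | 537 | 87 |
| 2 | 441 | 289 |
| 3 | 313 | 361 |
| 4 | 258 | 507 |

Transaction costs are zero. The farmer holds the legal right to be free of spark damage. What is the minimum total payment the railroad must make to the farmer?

376

Efficient level: marginal profit ≥ marginal spark damage through level 2, so k* = 2.
With the farmer holding the right, the railroad must at least compensate total damage at k*: 87 + 289 = 376.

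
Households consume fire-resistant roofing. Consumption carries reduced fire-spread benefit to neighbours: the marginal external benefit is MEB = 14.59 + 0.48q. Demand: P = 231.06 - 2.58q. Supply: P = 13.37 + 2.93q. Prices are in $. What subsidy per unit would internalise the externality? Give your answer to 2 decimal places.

subsidy = $36.76 per unit

Social marginal benefit = demand + MEB = 245.65 - 2.10q.
Set SMB = MC: 245.65 - 2.10q = 13.37 + 2.93q → q* = 46.1789.
The Pigouvian subsidy equals MEB at q*: 14.59 + 0.48×46.1789 = 36.7559.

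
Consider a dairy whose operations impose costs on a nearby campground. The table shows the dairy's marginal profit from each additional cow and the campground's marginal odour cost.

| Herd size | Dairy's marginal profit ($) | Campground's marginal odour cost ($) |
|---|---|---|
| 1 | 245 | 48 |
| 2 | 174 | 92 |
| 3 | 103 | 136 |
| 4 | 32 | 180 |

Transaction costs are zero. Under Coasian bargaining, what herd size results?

Bargaining reaches the level where marginal profit last exceeds marginal odour cost.
That holds through level 2 (174 ≥ 92) but not at 3 (103 < 136).

2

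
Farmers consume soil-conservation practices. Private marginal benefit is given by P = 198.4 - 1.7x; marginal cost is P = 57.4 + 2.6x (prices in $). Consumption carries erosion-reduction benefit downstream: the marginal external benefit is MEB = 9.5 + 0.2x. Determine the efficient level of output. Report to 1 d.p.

Social marginal benefit = demand + MEB = 207.9 - 1.5x.
Set SMB = MC: 207.9 - 1.5x = 57.4 + 2.6x → x* = 36.7073.

x* = 36.7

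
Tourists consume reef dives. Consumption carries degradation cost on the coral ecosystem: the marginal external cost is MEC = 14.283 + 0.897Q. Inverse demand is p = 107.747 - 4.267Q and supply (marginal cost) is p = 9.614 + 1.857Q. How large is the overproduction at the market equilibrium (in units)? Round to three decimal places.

4.082 units

Market equilibrium (private): 9.614 + 1.857Q = 107.747 - 4.267Q → Q_m = 16.0243.
Social marginal benefit = demand − MEC = 93.464 - 5.164Q.
Set SMB = MC: 93.464 - 5.164Q = 9.614 + 1.857Q → Q* = 11.9427.
Gap = |16.0243 − 11.9427| = 4.0816.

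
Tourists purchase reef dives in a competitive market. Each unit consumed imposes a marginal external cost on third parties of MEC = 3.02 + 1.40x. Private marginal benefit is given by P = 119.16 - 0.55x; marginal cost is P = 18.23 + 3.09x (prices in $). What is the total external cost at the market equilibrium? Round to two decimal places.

Market equilibrium (private): 18.23 + 3.09x = 119.16 - 0.55x → x_m = 27.7280.
Total external cost = ∫₀^{x_m} (3.02 + 1.40x) dx = 3.02×27.7280 + ½×1.40×27.7280² = 621.9279.

$621.93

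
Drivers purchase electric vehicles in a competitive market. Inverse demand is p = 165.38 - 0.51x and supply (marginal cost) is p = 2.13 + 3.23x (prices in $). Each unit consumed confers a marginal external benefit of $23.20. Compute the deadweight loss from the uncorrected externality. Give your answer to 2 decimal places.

DWL = $71.96

Market equilibrium (private): 2.13 + 3.23x = 165.38 - 0.51x → x_m = 43.6497.
Social marginal benefit = demand + MEB = 188.58 - 0.51x.
Set SMB = MC: 188.58 - 0.51x = 2.13 + 3.23x → x* = 49.8529.
The welfare-loss triangle has base |x_m − x*| and height MEB(x_m) (the vertical gap between SMB and MC is zero at x* and MEB at x_m).
DWL = ½ × 6.2032 × 23.2000 = 71.9571.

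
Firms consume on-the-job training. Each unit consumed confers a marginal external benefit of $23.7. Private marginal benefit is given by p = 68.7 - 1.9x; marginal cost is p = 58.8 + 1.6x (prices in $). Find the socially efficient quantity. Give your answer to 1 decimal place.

x* = 9.6

Social marginal benefit = demand + MEB = 92.4 - 1.9x.
Set SMB = MC: 92.4 - 1.9x = 58.8 + 1.6x → x* = 9.6000.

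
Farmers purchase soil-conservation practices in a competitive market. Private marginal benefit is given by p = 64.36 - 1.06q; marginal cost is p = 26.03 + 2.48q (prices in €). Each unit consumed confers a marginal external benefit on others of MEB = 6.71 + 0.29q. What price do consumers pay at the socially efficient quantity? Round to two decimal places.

Social marginal benefit = demand + MEB = 71.07 - 0.77q.
Set SMB = MC: 71.07 - 0.77q = 26.03 + 2.48q → q* = 13.8585.
Consumer price on the demand curve at q*: 64.36 − 1.06×13.8585 = 49.6700.

P = €49.67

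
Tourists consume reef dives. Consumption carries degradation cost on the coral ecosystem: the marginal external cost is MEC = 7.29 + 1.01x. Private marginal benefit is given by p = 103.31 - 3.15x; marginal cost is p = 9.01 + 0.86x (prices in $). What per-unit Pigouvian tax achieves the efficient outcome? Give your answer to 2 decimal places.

Social marginal benefit = demand − MEC = 96.02 - 4.16x.
Set SMB = MC: 96.02 - 4.16x = 9.01 + 0.86x → x* = 17.3327.
The Pigouvian tax equals MEC at x*: 7.29 + 1.01×17.3327 = 24.7960.

tax = $24.80 per unit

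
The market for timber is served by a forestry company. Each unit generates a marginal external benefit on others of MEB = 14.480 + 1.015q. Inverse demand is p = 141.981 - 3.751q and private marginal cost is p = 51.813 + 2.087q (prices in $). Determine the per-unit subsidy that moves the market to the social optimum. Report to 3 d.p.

subsidy = $36.503 per unit

Social marginal cost = private MC − MEB = 37.333 + 1.072q.
Set SMC = demand: 37.333 + 1.072q = 141.981 - 3.751q → q* = 21.6977.
The Pigouvian subsidy equals MEB at q*: 14.480 + 1.015×21.6977 = 36.5032.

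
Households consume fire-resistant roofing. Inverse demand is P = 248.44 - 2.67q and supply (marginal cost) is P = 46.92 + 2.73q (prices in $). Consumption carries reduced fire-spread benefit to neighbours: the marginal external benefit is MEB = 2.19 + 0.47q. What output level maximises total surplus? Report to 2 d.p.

Social marginal benefit = demand + MEB = 250.63 - 2.20q.
Set SMB = MC: 250.63 - 2.20q = 46.92 + 2.73q → q* = 41.3205.

q* = 41.32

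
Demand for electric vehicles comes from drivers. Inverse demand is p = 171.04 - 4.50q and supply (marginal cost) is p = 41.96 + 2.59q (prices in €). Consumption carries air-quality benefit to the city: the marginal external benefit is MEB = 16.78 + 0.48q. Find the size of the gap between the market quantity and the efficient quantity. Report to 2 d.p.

3.86 units

Market equilibrium (private): 41.96 + 2.59q = 171.04 - 4.50q → q_m = 18.2059.
Social marginal benefit = demand + MEB = 187.82 - 4.02q.
Set SMB = MC: 187.82 - 4.02q = 41.96 + 2.59q → q* = 22.0666.
Gap = |18.2059 − 22.0666| = 3.8607.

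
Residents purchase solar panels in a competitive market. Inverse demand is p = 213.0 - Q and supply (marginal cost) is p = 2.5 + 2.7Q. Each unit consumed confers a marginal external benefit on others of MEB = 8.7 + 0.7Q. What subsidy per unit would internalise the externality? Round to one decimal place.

Social marginal benefit = demand + MEB = 221.7 - 0.3Q.
Set SMB = MC: 221.7 - 0.3Q = 2.5 + 2.7Q → Q* = 73.0667.
The Pigouvian subsidy equals MEB at Q*: 8.7 + 0.7×73.0667 = 59.8467.

subsidy = 59.8 per unit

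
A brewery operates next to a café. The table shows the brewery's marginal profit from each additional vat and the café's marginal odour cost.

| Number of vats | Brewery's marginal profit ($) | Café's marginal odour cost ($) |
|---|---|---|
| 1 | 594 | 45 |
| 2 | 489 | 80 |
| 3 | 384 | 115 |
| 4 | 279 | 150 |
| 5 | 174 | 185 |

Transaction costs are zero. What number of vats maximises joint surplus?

4

Bargaining reaches the level where marginal profit last exceeds marginal odour cost.
That holds through level 4 (279 ≥ 150) but not at 5 (174 < 185).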